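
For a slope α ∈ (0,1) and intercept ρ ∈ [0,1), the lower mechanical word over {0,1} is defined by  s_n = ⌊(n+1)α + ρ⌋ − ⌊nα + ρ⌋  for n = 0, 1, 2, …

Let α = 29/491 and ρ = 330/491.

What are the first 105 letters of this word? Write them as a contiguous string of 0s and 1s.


000001000000000000000010000000000000000100000000000000001000000000000000010000000000000000100000000000000

n=0: ⌊(1·29+330)/491⌋ − ⌊(0·29+330)/491⌋ = ⌊359/491⌋ − ⌊330/491⌋ = 0 − 0 = 0
n=1: ⌊(2·29+330)/491⌋ − ⌊(1·29+330)/491⌋ = ⌊388/491⌋ − ⌊359/491⌋ = 0 − 0 = 0
n=2: ⌊(3·29+330)/491⌋ − ⌊(2·29+330)/491⌋ = ⌊417/491⌋ − ⌊388/491⌋ = 0 − 0 = 0
n=3: ⌊(4·29+330)/491⌋ − ⌊(3·29+330)/491⌋ = ⌊446/491⌋ − ⌊417/491⌋ = 0 − 0 = 0
n=4: ⌊(5·29+330)/491⌋ − ⌊(4·29+330)/491⌋ = ⌊475/491⌋ − ⌊446/491⌋ = 0 − 0 = 0
n=5: ⌊(6·29+330)/491⌋ − ⌊(5·29+330)/491⌋ = ⌊504/491⌋ − ⌊475/491⌋ = 1 − 0 = 1
n=6: ⌊(7·29+330)/491⌋ − ⌊(6·29+330)/491⌋ = ⌊533/491⌋ − ⌊504/491⌋ = 1 − 1 = 0
n=7: ⌊(8·29+330)/491⌋ − ⌊(7·29+330)/491⌋ = ⌊562/491⌋ − ⌊533/491⌋ = 1 − 1 = 0
n=8: ⌊(9·29+330)/491⌋ − ⌊(8·29+330)/491⌋ = ⌊591/491⌋ − ⌊562/491⌋ = 1 − 1 = 0
n=9: ⌊(10·29+330)/491⌋ − ⌊(9·29+330)/491⌋ = ⌊620/491⌋ − ⌊591/491⌋ = 1 − 1 = 0
n=10: ⌊(11·29+330)/491⌋ − ⌊(10·29+330)/491⌋ = ⌊649/491⌋ − ⌊620/491⌋ = 1 − 1 = 0
n=11: ⌊(12·29+330)/491⌋ − ⌊(11·29+330)/491⌋ = ⌊678/491⌋ − ⌊649/491⌋ = 1 − 1 = 0
n=12: ⌊(13·29+330)/491⌋ − ⌊(12·29+330)/491⌋ = ⌊707/491⌋ − ⌊678/491⌋ = 1 − 1 = 0
n=13: ⌊(14·29+330)/491⌋ − ⌊(13·29+330)/491⌋ = ⌊736/491⌋ − ⌊707/491⌋ = 1 − 1 = 0
n=14: ⌊(15·29+330)/491⌋ − ⌊(14·29+330)/491⌋ = ⌊765/491⌋ − ⌊736/491⌋ = 1 − 1 = 0
n=15: ⌊(16·29+330)/491⌋ − ⌊(15·29+330)/491⌋ = ⌊794/491⌋ − ⌊765/491⌋ = 1 − 1 = 0
n=16: ⌊(17·29+330)/491⌋ − ⌊(16·29+330)/491⌋ = ⌊823/491⌋ − ⌊794/491⌋ = 1 − 1 = 0
n=17: ⌊(18·29+330)/491⌋ − ⌊(17·29+330)/491⌋ = ⌊852/491⌋ − ⌊823/491⌋ = 1 − 1 = 0
n=18: ⌊(19·29+330)/491⌋ − ⌊(18·29+330)/491⌋ = ⌊881/491⌋ − ⌊852/491⌋ = 1 − 1 = 0
n=19: ⌊(20·29+330)/491⌋ − ⌊(19·29+330)/491⌋ = ⌊910/491⌋ − ⌊881/491⌋ = 1 − 1 = 0
n=20: ⌊(21·29+330)/491⌋ − ⌊(20·29+330)/491⌋ = ⌊939/491⌋ − ⌊910/491⌋ = 1 − 1 = 0
n=21: ⌊(22·29+330)/491⌋ − ⌊(21·29+330)/491⌋ = ⌊968/491⌋ − ⌊939/491⌋ = 1 − 1 = 0
n=22: ⌊(23·29+330)/491⌋ − ⌊(22·29+330)/491⌋ = ⌊997/491⌋ − ⌊968/491⌋ = 2 − 1 = 1
n=23: ⌊(24·29+330)/491⌋ − ⌊(23·29+330)/491⌋ = ⌊1026/491⌋ − ⌊997/491⌋ = 2 − 2 = 0
n=24: ⌊(25·29+330)/491⌋ − ⌊(24·29+330)/491⌋ = ⌊1055/491⌋ − ⌊1026/491⌋ = 2 − 2 = 0
n=25: ⌊(26·29+330)/491⌋ − ⌊(25·29+330)/491⌋ = ⌊1084/491⌋ − ⌊1055/491⌋ = 2 − 2 = 0
n=26: ⌊(27·29+330)/491⌋ − ⌊(26·29+330)/491⌋ = ⌊1113/491⌋ − ⌊1084/491⌋ = 2 − 2 = 0
n=27: ⌊(28·29+330)/491⌋ − ⌊(27·29+330)/491⌋ = ⌊1142/491⌋ − ⌊1113/491⌋ = 2 − 2 = 0
n=28: ⌊(29·29+330)/491⌋ − ⌊(28·29+330)/491⌋ = ⌊1171/491⌋ − ⌊1142/491⌋ = 2 − 2 = 0
n=29: ⌊(30·29+330)/491⌋ − ⌊(29·29+330)/491⌋ = ⌊1200/491⌋ − ⌊1171/491⌋ = 2 − 2 = 0
n=30: ⌊(31·29+330)/491⌋ − ⌊(30·29+330)/491⌋ = ⌊1229/491⌋ − ⌊1200/491⌋ = 2 − 2 = 0
n=31: ⌊(32·29+330)/491⌋ − ⌊(31·29+330)/491⌋ = ⌊1258/491⌋ − ⌊1229/491⌋ = 2 − 2 = 0
n=32: ⌊(33·29+330)/491⌋ − ⌊(32·29+330)/491⌋ = ⌊1287/491⌋ − ⌊1258/491⌋ = 2 − 2 = 0
n=33: ⌊(34·29+330)/491⌋ − ⌊(33·29+330)/491⌋ = ⌊1316/491⌋ − ⌊1287/491⌋ = 2 − 2 = 0
n=34: ⌊(35·29+330)/491⌋ − ⌊(34·29+330)/491⌋ = ⌊1345/491⌋ − ⌊1316/491⌋ = 2 − 2 = 0
n=35: ⌊(36·29+330)/491⌋ − ⌊(35·29+330)/491⌋ = ⌊1374/491⌋ − ⌊1345/491⌋ = 2 − 2 = 0
n=36: ⌊(37·29+330)/491⌋ − ⌊(36·29+330)/491⌋ = ⌊1403/491⌋ − ⌊1374/491⌋ = 2 − 2 = 0
n=37: ⌊(38·29+330)/491⌋ − ⌊(37·29+330)/491⌋ = ⌊1432/491⌋ − ⌊1403/491⌋ = 2 − 2 = 0
n=38: ⌊(39·29+330)/491⌋ − ⌊(38·29+330)/491⌋ = ⌊1461/491⌋ − ⌊1432/491⌋ = 2 − 2 = 0
n=39: ⌊(40·29+330)/491⌋ − ⌊(39·29+330)/491⌋ = ⌊1490/491⌋ − ⌊1461/491⌋ = 3 − 2 = 1
n=40: ⌊(41·29+330)/491⌋ − ⌊(40·29+330)/491⌋ = ⌊1519/491⌋ − ⌊1490/491⌋ = 3 − 3 = 0
n=41: ⌊(42·29+330)/491⌋ − ⌊(41·29+330)/491⌋ = ⌊1548/491⌋ − ⌊1519/491⌋ = 3 − 3 = 0
n=42: ⌊(43·29+330)/491⌋ − ⌊(42·29+330)/491⌋ = ⌊1577/491⌋ − ⌊1548/491⌋ = 3 − 3 = 0
n=43: ⌊(44·29+330)/491⌋ − ⌊(43·29+330)/491⌋ = ⌊1606/491⌋ − ⌊1577/491⌋ = 3 − 3 = 0
n=44: ⌊(45·29+330)/491⌋ − ⌊(44·29+330)/491⌋ = ⌊1635/491⌋ − ⌊1606/491⌋ = 3 − 3 = 0
n=45: ⌊(46·29+330)/491⌋ − ⌊(45·29+330)/491⌋ = ⌊1664/491⌋ − ⌊1635/491⌋ = 3 − 3 = 0
n=46: ⌊(47·29+330)/491⌋ − ⌊(46·29+330)/491⌋ = ⌊1693/491⌋ − ⌊1664/491⌋ = 3 − 3 = 0
n=47: ⌊(48·29+330)/491⌋ − ⌊(47·29+330)/491⌋ = ⌊1722/491⌋ − ⌊1693/491⌋ = 3 − 3 = 0
n=48: ⌊(49·29+330)/491⌋ − ⌊(48·29+330)/491⌋ = ⌊1751/491⌋ − ⌊1722/491⌋ = 3 − 3 = 0
n=49: ⌊(50·29+330)/491⌋ − ⌊(49·29+330)/491⌋ = ⌊1780/491⌋ − ⌊1751/491⌋ = 3 − 3 = 0
n=50: ⌊(51·29+330)/491⌋ − ⌊(50·29+330)/491⌋ = ⌊1809/491⌋ − ⌊1780/491⌋ = 3 − 3 = 0
n=51: ⌊(52·29+330)/491⌋ − ⌊(51·29+330)/491⌋ = ⌊1838/491⌋ − ⌊1809/491⌋ = 3 − 3 = 0
n=52: ⌊(53·29+330)/491⌋ − ⌊(52·29+330)/491⌋ = ⌊1867/491⌋ − ⌊1838/491⌋ = 3 − 3 = 0
n=53: ⌊(54·29+330)/491⌋ − ⌊(53·29+330)/491⌋ = ⌊1896/491⌋ − ⌊1867/491⌋ = 3 − 3 = 0
n=54: ⌊(55·29+330)/491⌋ − ⌊(54·29+330)/491⌋ = ⌊1925/491⌋ − ⌊1896/491⌋ = 3 − 3 = 0
n=55: ⌊(56·29+330)/491⌋ − ⌊(55·29+330)/491⌋ = ⌊1954/491⌋ − ⌊1925/491⌋ = 3 − 3 = 0
n=56: ⌊(57·29+330)/491⌋ − ⌊(56·29+330)/491⌋ = ⌊1983/491⌋ − ⌊1954/491⌋ = 4 − 3 = 1
n=57: ⌊(58·29+330)/491⌋ − ⌊(57·29+330)/491⌋ = ⌊2012/491⌋ − ⌊1983/491⌋ = 4 − 4 = 0
n=58: ⌊(59·29+330)/491⌋ − ⌊(58·29+330)/491⌋ = ⌊2041/491⌋ − ⌊2012/491⌋ = 4 − 4 = 0
n=59: ⌊(60·29+330)/491⌋ − ⌊(59·29+330)/491⌋ = ⌊2070/491⌋ − ⌊2041/491⌋ = 4 − 4 = 0
n=60: ⌊(61·29+330)/491⌋ − ⌊(60·29+330)/491⌋ = ⌊2099/491⌋ − ⌊2070/491⌋ = 4 − 4 = 0
n=61: ⌊(62·29+330)/491⌋ − ⌊(61·29+330)/491⌋ = ⌊2128/491⌋ − ⌊2099/491⌋ = 4 − 4 = 0
n=62: ⌊(63·29+330)/491⌋ − ⌊(62·29+330)/491⌋ = ⌊2157/491⌋ − ⌊2128/491⌋ = 4 − 4 = 0
n=63: ⌊(64·29+330)/491⌋ − ⌊(63·29+330)/491⌋ = ⌊2186/491⌋ − ⌊2157/491⌋ = 4 − 4 = 0
n=64: ⌊(65·29+330)/491⌋ − ⌊(64·29+330)/491⌋ = ⌊2215/491⌋ − ⌊2186/491⌋ = 4 − 4 = 0
n=65: ⌊(66·29+330)/491⌋ − ⌊(65·29+330)/491⌋ = ⌊2244/491⌋ − ⌊2215/491⌋ = 4 − 4 = 0
n=66: ⌊(67·29+330)/491⌋ − ⌊(66·29+330)/491⌋ = ⌊2273/491⌋ − ⌊2244/491⌋ = 4 − 4 = 0
n=67: ⌊(68·29+330)/491⌋ − ⌊(67·29+330)/491⌋ = ⌊2302/491⌋ − ⌊2273/491⌋ = 4 − 4 = 0
n=68: ⌊(69·29+330)/491⌋ − ⌊(68·29+330)/491⌋ = ⌊2331/491⌋ − ⌊2302/491⌋ = 4 − 4 = 0
n=69: ⌊(70·29+330)/491⌋ − ⌊(69·29+330)/491⌋ = ⌊2360/491⌋ − ⌊2331/491⌋ = 4 − 4 = 0
n=70: ⌊(71·29+330)/491⌋ − ⌊(70·29+330)/491⌋ = ⌊2389/491⌋ − ⌊2360/491⌋ = 4 − 4 = 0
n=71: ⌊(72·29+330)/491⌋ − ⌊(71·29+330)/491⌋ = ⌊2418/491⌋ − ⌊2389/491⌋ = 4 − 4 = 0
n=72: ⌊(73·29+330)/491⌋ − ⌊(72·29+330)/491⌋ = ⌊2447/491⌋ − ⌊2418/491⌋ = 4 − 4 = 0
n=73: ⌊(74·29+330)/491⌋ − ⌊(73·29+330)/491⌋ = ⌊2476/491⌋ − ⌊2447/491⌋ = 5 − 4 = 1
n=74: ⌊(75·29+330)/491⌋ − ⌊(74·29+330)/491⌋ = ⌊2505/491⌋ − ⌊2476/491⌋ = 5 − 5 = 0
n=75: ⌊(76·29+330)/491⌋ − ⌊(75·29+330)/491⌋ = ⌊2534/491⌋ − ⌊2505/491⌋ = 5 − 5 = 0
n=76: ⌊(77·29+330)/491⌋ − ⌊(76·29+330)/491⌋ = ⌊2563/491⌋ − ⌊2534/491⌋ = 5 − 5 = 0
n=77: ⌊(78·29+330)/491⌋ − ⌊(77·29+330)/491⌋ = ⌊2592/491⌋ − ⌊2563/491⌋ = 5 − 5 = 0
n=78: ⌊(79·29+330)/491⌋ − ⌊(78·29+330)/491⌋ = ⌊2621/491⌋ − ⌊2592/491⌋ = 5 − 5 = 0
n=79: ⌊(80·29+330)/491⌋ − ⌊(79·29+330)/491⌋ = ⌊2650/491⌋ − ⌊2621/491⌋ = 5 − 5 = 0
n=80: ⌊(81·29+330)/491⌋ − ⌊(80·29+330)/491⌋ = ⌊2679/491⌋ − ⌊2650/491⌋ = 5 − 5 = 0
n=81: ⌊(82·29+330)/491⌋ − ⌊(81·29+330)/491⌋ = ⌊2708/491⌋ − ⌊2679/491⌋ = 5 − 5 = 0
n=82: ⌊(83·29+330)/491⌋ − ⌊(82·29+330)/491⌋ = ⌊2737/491⌋ − ⌊2708/491⌋ = 5 − 5 = 0
n=83: ⌊(84·29+330)/491⌋ − ⌊(83·29+330)/491⌋ = ⌊2766/491⌋ − ⌊2737/491⌋ = 5 − 5 = 0
n=84: ⌊(85·29+330)/491⌋ − ⌊(84·29+330)/491⌋ = ⌊2795/491⌋ − ⌊2766/491⌋ = 5 − 5 = 0
n=85: ⌊(86·29+330)/491⌋ − ⌊(85·29+330)/491⌋ = ⌊2824/491⌋ − ⌊2795/491⌋ = 5 − 5 = 0
n=86: ⌊(87·29+330)/491⌋ − ⌊(86·29+330)/491⌋ = ⌊2853/491⌋ − ⌊2824/491⌋ = 5 − 5 = 0
n=87: ⌊(88·29+330)/491⌋ − ⌊(87·29+330)/491⌋ = ⌊2882/491⌋ − ⌊2853/491⌋ = 5 − 5 = 0
n=88: ⌊(89·29+330)/491⌋ − ⌊(88·29+330)/491⌋ = ⌊2911/491⌋ − ⌊2882/491⌋ = 5 − 5 = 0
n=89: ⌊(90·29+330)/491⌋ − ⌊(89·29+330)/491⌋ = ⌊2940/491⌋ − ⌊2911/491⌋ = 5 − 5 = 0
n=90: ⌊(91·29+330)/491⌋ − ⌊(90·29+330)/491⌋ = ⌊2969/491⌋ − ⌊2940/491⌋ = 6 − 5 = 1
n=91: ⌊(92·29+330)/491⌋ − ⌊(91·29+330)/491⌋ = ⌊2998/491⌋ − ⌊2969/491⌋ = 6 − 6 = 0
n=92: ⌊(93·29+330)/491⌋ − ⌊(92·29+330)/491⌋ = ⌊3027/491⌋ − ⌊2998/491⌋ = 6 − 6 = 0
n=93: ⌊(94·29+330)/491⌋ − ⌊(93·29+330)/491⌋ = ⌊3056/491⌋ − ⌊3027/491⌋ = 6 − 6 = 0
n=94: ⌊(95·29+330)/491⌋ − ⌊(94·29+330)/491⌋ = ⌊3085/491⌋ − ⌊3056/491⌋ = 6 − 6 = 0
n=95: ⌊(96·29+330)/491⌋ − ⌊(95·29+330)/491⌋ = ⌊3114/491⌋ − ⌊3085/491⌋ = 6 − 6 = 0
n=96: ⌊(97·29+330)/491⌋ − ⌊(96·29+330)/491⌋ = ⌊3143/491⌋ − ⌊3114/491⌋ = 6 − 6 = 0
n=97: ⌊(98·29+330)/491⌋ − ⌊(97·29+330)/491⌋ = ⌊3172/491⌋ − ⌊3143/491⌋ = 6 − 6 = 0
n=98: ⌊(99·29+330)/491⌋ − ⌊(98·29+330)/491⌋ = ⌊3201/491⌋ − ⌊3172/491⌋ = 6 − 6 = 0
n=99: ⌊(100·29+330)/491⌋ − ⌊(99·29+330)/491⌋ = ⌊3230/491⌋ − ⌊3201/491⌋ = 6 − 6 = 0
n=100: ⌊(101·29+330)/491⌋ − ⌊(100·29+330)/491⌋ = ⌊3259/491⌋ − ⌊3230/491⌋ = 6 − 6 = 0
n=101: ⌊(102·29+330)/491⌋ − ⌊(101·29+330)/491⌋ = ⌊3288/491⌋ − ⌊3259/491⌋ = 6 − 6 = 0
n=102: ⌊(103·29+330)/491⌋ − ⌊(102·29+330)/491⌋ = ⌊3317/491⌋ − ⌊3288/491⌋ = 6 − 6 = 0
n=103: ⌊(104·29+330)/491⌋ − ⌊(103·29+330)/491⌋ = ⌊3346/491⌋ − ⌊3317/491⌋ = 6 − 6 = 0
n=104: ⌊(105·29+330)/491⌋ − ⌊(104·29+330)/491⌋ = ⌊3375/491⌋ − ⌊3346/491⌋ = 6 − 6 = 0


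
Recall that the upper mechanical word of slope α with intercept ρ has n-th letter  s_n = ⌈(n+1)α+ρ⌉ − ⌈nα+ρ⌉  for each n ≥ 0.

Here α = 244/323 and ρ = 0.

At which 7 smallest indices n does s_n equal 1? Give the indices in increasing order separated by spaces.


0 1 2 3 5 6 7

n=0: ⌈244/323⌉−⌈0/323⌉ = 1−0 = 1  ← one
n=1: ⌈488/323⌉−⌈244/323⌉ = 2−1 = 1  ← one
n=2: ⌈732/323⌉−⌈488/323⌉ = 3−2 = 1  ← one
n=3: ⌈976/323⌉−⌈732/323⌉ = 4−3 = 1  ← one
n=4: ⌈1220/323⌉−⌈976/323⌉ = 4−4 = 0
n=5: ⌈1464/323⌉−⌈1220/323⌉ = 5−4 = 1  ← one
n=6: ⌈1708/323⌉−⌈1464/323⌉ = 6−5 = 1  ← one
n=7: ⌈1952/323⌉−⌈1708/323⌉ = 7−6 = 1  ← one
positions of the first 7 ones: 0 1 2 3 5 6 7


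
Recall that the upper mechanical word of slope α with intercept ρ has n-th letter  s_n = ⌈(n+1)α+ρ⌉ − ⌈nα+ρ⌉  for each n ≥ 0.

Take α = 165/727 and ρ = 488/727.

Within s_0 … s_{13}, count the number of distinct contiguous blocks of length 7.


t_n = ⌈(n·165+488)/727⌉ for n = 0 … 14:
  n=0…9: ⌈488/727⌉=1 ⌈653/727⌉=1 ⌈818/727⌉=2 ⌈983/727⌉=2 ⌈1148/727⌉=2 ⌈1313/727⌉=2 ⌈1478/727⌉=3 ⌈1643/727⌉=3 ⌈1808/727⌉=3 ⌈1973/727⌉=3
  n=10…14: ⌈2138/727⌉=3 ⌈2303/727⌉=4 ⌈2468/727⌉=4 ⌈2633/727⌉=4 ⌈2798/727⌉=4
s_n = t_(n+1) − t_n for n = 0 … 13 gives
prefix = 01000100001000
slide a length-7 window over [0..6] … [7..13] (8 windows); first occurrence of each distinct factor:
  [  0..  6] 0100010
  [  1..  7] 1000100
  [  2..  8] 0001000
  [  3..  9] 0010000
  [  4.. 10] 0100001
  [  5.. 11] 1000010
  [  6.. 12] 0000100
  (the other 1 window repeats one of these)
distinct factors: {0000100, 0001000, 0010000, 0100001, 0100010, 1000010, 1000100}
count = 7  (Sturmian bound for length 7 is 8)

7


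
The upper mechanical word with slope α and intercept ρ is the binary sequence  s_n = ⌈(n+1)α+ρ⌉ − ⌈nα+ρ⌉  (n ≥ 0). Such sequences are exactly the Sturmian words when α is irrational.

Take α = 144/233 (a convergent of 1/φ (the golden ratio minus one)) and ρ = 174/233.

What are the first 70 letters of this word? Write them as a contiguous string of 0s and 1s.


1011011010110110101101011011010110101101101011011010110101101101011011

n=0: ⌈(1·144+174)/233⌉ − ⌈(0·144+174)/233⌉ = ⌈318/233⌉ − ⌈174/233⌉ = 2 − 1 = 1
n=1: ⌈(2·144+174)/233⌉ − ⌈(1·144+174)/233⌉ = ⌈462/233⌉ − ⌈318/233⌉ = 2 − 2 = 0
n=2: ⌈(3·144+174)/233⌉ − ⌈(2·144+174)/233⌉ = ⌈606/233⌉ − ⌈462/233⌉ = 3 − 2 = 1
n=3: ⌈(4·144+174)/233⌉ − ⌈(3·144+174)/233⌉ = ⌈750/233⌉ − ⌈606/233⌉ = 4 − 3 = 1
n=4: ⌈(5·144+174)/233⌉ − ⌈(4·144+174)/233⌉ = ⌈894/233⌉ − ⌈750/233⌉ = 4 − 4 = 0
n=5: ⌈(6·144+174)/233⌉ − ⌈(5·144+174)/233⌉ = ⌈1038/233⌉ − ⌈894/233⌉ = 5 − 4 = 1
n=6: ⌈(7·144+174)/233⌉ − ⌈(6·144+174)/233⌉ = ⌈1182/233⌉ − ⌈1038/233⌉ = 6 − 5 = 1
n=7: ⌈(8·144+174)/233⌉ − ⌈(7·144+174)/233⌉ = ⌈1326/233⌉ − ⌈1182/233⌉ = 6 − 6 = 0
n=8: ⌈(9·144+174)/233⌉ − ⌈(8·144+174)/233⌉ = ⌈1470/233⌉ − ⌈1326/233⌉ = 7 − 6 = 1
n=9: ⌈(10·144+174)/233⌉ − ⌈(9·144+174)/233⌉ = ⌈1614/233⌉ − ⌈1470/233⌉ = 7 − 7 = 0
n=10: ⌈(11·144+174)/233⌉ − ⌈(10·144+174)/233⌉ = ⌈1758/233⌉ − ⌈1614/233⌉ = 8 − 7 = 1
n=11: ⌈(12·144+174)/233⌉ − ⌈(11·144+174)/233⌉ = ⌈1902/233⌉ − ⌈1758/233⌉ = 9 − 8 = 1
n=12: ⌈(13·144+174)/233⌉ − ⌈(12·144+174)/233⌉ = ⌈2046/233⌉ − ⌈1902/233⌉ = 9 − 9 = 0
n=13: ⌈(14·144+174)/233⌉ − ⌈(13·144+174)/233⌉ = ⌈2190/233⌉ − ⌈2046/233⌉ = 10 − 9 = 1
n=14: ⌈(15·144+174)/233⌉ − ⌈(14·144+174)/233⌉ = ⌈2334/233⌉ − ⌈2190/233⌉ = 11 − 10 = 1
n=15: ⌈(16·144+174)/233⌉ − ⌈(15·144+174)/233⌉ = ⌈2478/233⌉ − ⌈2334/233⌉ = 11 − 11 = 0
n=16: ⌈(17·144+174)/233⌉ − ⌈(16·144+174)/233⌉ = ⌈2622/233⌉ − ⌈2478/233⌉ = 12 − 11 = 1
n=17: ⌈(18·144+174)/233⌉ − ⌈(17·144+174)/233⌉ = ⌈2766/233⌉ − ⌈2622/233⌉ = 12 − 12 = 0
n=18: ⌈(19·144+174)/233⌉ − ⌈(18·144+174)/233⌉ = ⌈2910/233⌉ − ⌈2766/233⌉ = 13 − 12 = 1
n=19: ⌈(20·144+174)/233⌉ − ⌈(19·144+174)/233⌉ = ⌈3054/233⌉ − ⌈2910/233⌉ = 14 − 13 = 1
n=20: ⌈(21·144+174)/233⌉ − ⌈(20·144+174)/233⌉ = ⌈3198/233⌉ − ⌈3054/233⌉ = 14 − 14 = 0
n=21: ⌈(22·144+174)/233⌉ − ⌈(21·144+174)/233⌉ = ⌈3342/233⌉ − ⌈3198/233⌉ = 15 − 14 = 1
n=22: ⌈(23·144+174)/233⌉ − ⌈(22·144+174)/233⌉ = ⌈3486/233⌉ − ⌈3342/233⌉ = 15 − 15 = 0
n=23: ⌈(24·144+174)/233⌉ − ⌈(23·144+174)/233⌉ = ⌈3630/233⌉ − ⌈3486/233⌉ = 16 − 15 = 1
n=24: ⌈(25·144+174)/233⌉ − ⌈(24·144+174)/233⌉ = ⌈3774/233⌉ − ⌈3630/233⌉ = 17 − 16 = 1
n=25: ⌈(26·144+174)/233⌉ − ⌈(25·144+174)/233⌉ = ⌈3918/233⌉ − ⌈3774/233⌉ = 17 − 17 = 0
n=26: ⌈(27·144+174)/233⌉ − ⌈(26·144+174)/233⌉ = ⌈4062/233⌉ − ⌈3918/233⌉ = 18 − 17 = 1
n=27: ⌈(28·144+174)/233⌉ − ⌈(27·144+174)/233⌉ = ⌈4206/233⌉ − ⌈4062/233⌉ = 19 − 18 = 1
n=28: ⌈(29·144+174)/233⌉ − ⌈(28·144+174)/233⌉ = ⌈4350/233⌉ − ⌈4206/233⌉ = 19 − 19 = 0
n=29: ⌈(30·144+174)/233⌉ − ⌈(29·144+174)/233⌉ = ⌈4494/233⌉ − ⌈4350/233⌉ = 20 − 19 = 1
n=30: ⌈(31·144+174)/233⌉ − ⌈(30·144+174)/233⌉ = ⌈4638/233⌉ − ⌈4494/233⌉ = 20 − 20 = 0
n=31: ⌈(32·144+174)/233⌉ − ⌈(31·144+174)/233⌉ = ⌈4782/233⌉ − ⌈4638/233⌉ = 21 − 20 = 1
n=32: ⌈(33·144+174)/233⌉ − ⌈(32·144+174)/233⌉ = ⌈4926/233⌉ − ⌈4782/233⌉ = 22 − 21 = 1
n=33: ⌈(34·144+174)/233⌉ − ⌈(33·144+174)/233⌉ = ⌈5070/233⌉ − ⌈4926/233⌉ = 22 − 22 = 0
n=34: ⌈(35·144+174)/233⌉ − ⌈(34·144+174)/233⌉ = ⌈5214/233⌉ − ⌈5070/233⌉ = 23 − 22 = 1
n=35: ⌈(36·144+174)/233⌉ − ⌈(35·144+174)/233⌉ = ⌈5358/233⌉ − ⌈5214/233⌉ = 23 − 23 = 0
n=36: ⌈(37·144+174)/233⌉ − ⌈(36·144+174)/233⌉ = ⌈5502/233⌉ − ⌈5358/233⌉ = 24 − 23 = 1
n=37: ⌈(38·144+174)/233⌉ − ⌈(37·144+174)/233⌉ = ⌈5646/233⌉ − ⌈5502/233⌉ = 25 − 24 = 1
n=38: ⌈(39·144+174)/233⌉ − ⌈(38·144+174)/233⌉ = ⌈5790/233⌉ − ⌈5646/233⌉ = 25 − 25 = 0
n=39: ⌈(40·144+174)/233⌉ − ⌈(39·144+174)/233⌉ = ⌈5934/233⌉ − ⌈5790/233⌉ = 26 − 25 = 1
n=40: ⌈(41·144+174)/233⌉ − ⌈(40·144+174)/233⌉ = ⌈6078/233⌉ − ⌈5934/233⌉ = 27 − 26 = 1
n=41: ⌈(42·144+174)/233⌉ − ⌈(41·144+174)/233⌉ = ⌈6222/233⌉ − ⌈6078/233⌉ = 27 − 27 = 0
n=42: ⌈(43·144+174)/233⌉ − ⌈(42·144+174)/233⌉ = ⌈6366/233⌉ − ⌈6222/233⌉ = 28 − 27 = 1
n=43: ⌈(44·144+174)/233⌉ − ⌈(43·144+174)/233⌉ = ⌈6510/233⌉ − ⌈6366/233⌉ = 28 − 28 = 0
n=44: ⌈(45·144+174)/233⌉ − ⌈(44·144+174)/233⌉ = ⌈6654/233⌉ − ⌈6510/233⌉ = 29 − 28 = 1
n=45: ⌈(46·144+174)/233⌉ − ⌈(45·144+174)/233⌉ = ⌈6798/233⌉ − ⌈6654/233⌉ = 30 − 29 = 1
n=46: ⌈(47·144+174)/233⌉ − ⌈(46·144+174)/233⌉ = ⌈6942/233⌉ − ⌈6798/233⌉ = 30 − 30 = 0
n=47: ⌈(48·144+174)/233⌉ − ⌈(47·144+174)/233⌉ = ⌈7086/233⌉ − ⌈6942/233⌉ = 31 − 30 = 1
n=48: ⌈(49·144+174)/233⌉ − ⌈(48·144+174)/233⌉ = ⌈7230/233⌉ − ⌈7086/233⌉ = 32 − 31 = 1
n=49: ⌈(50·144+174)/233⌉ − ⌈(49·144+174)/233⌉ = ⌈7374/233⌉ − ⌈7230/233⌉ = 32 − 32 = 0
n=50: ⌈(51·144+174)/233⌉ − ⌈(50·144+174)/233⌉ = ⌈7518/233⌉ − ⌈7374/233⌉ = 33 − 32 = 1
n=51: ⌈(52·144+174)/233⌉ − ⌈(51·144+174)/233⌉ = ⌈7662/233⌉ − ⌈7518/233⌉ = 33 − 33 = 0
n=52: ⌈(53·144+174)/233⌉ − ⌈(52·144+174)/233⌉ = ⌈7806/233⌉ − ⌈7662/233⌉ = 34 − 33 = 1
n=53: ⌈(54·144+174)/233⌉ − ⌈(53·144+174)/233⌉ = ⌈7950/233⌉ − ⌈7806/233⌉ = 35 − 34 = 1
n=54: ⌈(55·144+174)/233⌉ − ⌈(54·144+174)/233⌉ = ⌈8094/233⌉ − ⌈7950/233⌉ = 35 − 35 = 0
n=55: ⌈(56·144+174)/233⌉ − ⌈(55·144+174)/233⌉ = ⌈8238/233⌉ − ⌈8094/233⌉ = 36 − 35 = 1
n=56: ⌈(57·144+174)/233⌉ − ⌈(56·144+174)/233⌉ = ⌈8382/233⌉ − ⌈8238/233⌉ = 36 − 36 = 0
n=57: ⌈(58·144+174)/233⌉ − ⌈(57·144+174)/233⌉ = ⌈8526/233⌉ − ⌈8382/233⌉ = 37 − 36 = 1
n=58: ⌈(59·144+174)/233⌉ − ⌈(58·144+174)/233⌉ = ⌈8670/233⌉ − ⌈8526/233⌉ = 38 − 37 = 1
n=59: ⌈(60·144+174)/233⌉ − ⌈(59·144+174)/233⌉ = ⌈8814/233⌉ − ⌈8670/233⌉ = 38 − 38 = 0
n=60: ⌈(61·144+174)/233⌉ − ⌈(60·144+174)/233⌉ = ⌈8958/233⌉ − ⌈8814/233⌉ = 39 − 38 = 1
n=61: ⌈(62·144+174)/233⌉ − ⌈(61·144+174)/233⌉ = ⌈9102/233⌉ − ⌈8958/233⌉ = 40 − 39 = 1
n=62: ⌈(63·144+174)/233⌉ − ⌈(62·144+174)/233⌉ = ⌈9246/233⌉ − ⌈9102/233⌉ = 40 − 40 = 0
n=63: ⌈(64·144+174)/233⌉ − ⌈(63·144+174)/233⌉ = ⌈9390/233⌉ − ⌈9246/233⌉ = 41 − 40 = 1
n=64: ⌈(65·144+174)/233⌉ − ⌈(64·144+174)/233⌉ = ⌈9534/233⌉ − ⌈9390/233⌉ = 41 − 41 = 0
n=65: ⌈(66·144+174)/233⌉ − ⌈(65·144+174)/233⌉ = ⌈9678/233⌉ − ⌈9534/233⌉ = 42 − 41 = 1
n=66: ⌈(67·144+174)/233⌉ − ⌈(66·144+174)/233⌉ = ⌈9822/233⌉ − ⌈9678/233⌉ = 43 − 42 = 1
n=67: ⌈(68·144+174)/233⌉ − ⌈(67·144+174)/233⌉ = ⌈9966/233⌉ − ⌈9822/233⌉ = 43 − 43 = 0
n=68: ⌈(69·144+174)/233⌉ − ⌈(68·144+174)/233⌉ = ⌈10110/233⌉ − ⌈9966/233⌉ = 44 − 43 = 1
n=69: ⌈(70·144+174)/233⌉ − ⌈(69·144+174)/233⌉ = ⌈10254/233⌉ − ⌈10110/233⌉ = 45 − 44 = 1


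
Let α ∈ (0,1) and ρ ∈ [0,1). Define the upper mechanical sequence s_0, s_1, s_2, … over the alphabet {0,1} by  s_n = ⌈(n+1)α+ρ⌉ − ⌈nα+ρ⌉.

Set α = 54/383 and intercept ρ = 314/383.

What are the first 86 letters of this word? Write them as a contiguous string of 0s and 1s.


01000000100000010000001000000100000010000001000000100000001000000100000010000001000000

n=0: ⌈(1·54+314)/383⌉ − ⌈(0·54+314)/383⌉ = ⌈368/383⌉ − ⌈314/383⌉ = 1 − 1 = 0
n=1: ⌈(2·54+314)/383⌉ − ⌈(1·54+314)/383⌉ = ⌈422/383⌉ − ⌈368/383⌉ = 2 − 1 = 1
n=2: ⌈(3·54+314)/383⌉ − ⌈(2·54+314)/383⌉ = ⌈476/383⌉ − ⌈422/383⌉ = 2 − 2 = 0
n=3: ⌈(4·54+314)/383⌉ − ⌈(3·54+314)/383⌉ = ⌈530/383⌉ − ⌈476/383⌉ = 2 − 2 = 0
n=4: ⌈(5·54+314)/383⌉ − ⌈(4·54+314)/383⌉ = ⌈584/383⌉ − ⌈530/383⌉ = 2 − 2 = 0
n=5: ⌈(6·54+314)/383⌉ − ⌈(5·54+314)/383⌉ = ⌈638/383⌉ − ⌈584/383⌉ = 2 − 2 = 0
n=6: ⌈(7·54+314)/383⌉ − ⌈(6·54+314)/383⌉ = ⌈692/383⌉ − ⌈638/383⌉ = 2 − 2 = 0
n=7: ⌈(8·54+314)/383⌉ − ⌈(7·54+314)/383⌉ = ⌈746/383⌉ − ⌈692/383⌉ = 2 − 2 = 0
n=8: ⌈(9·54+314)/383⌉ − ⌈(8·54+314)/383⌉ = ⌈800/383⌉ − ⌈746/383⌉ = 3 − 2 = 1
n=9: ⌈(10·54+314)/383⌉ − ⌈(9·54+314)/383⌉ = ⌈854/383⌉ − ⌈800/383⌉ = 3 − 3 = 0
n=10: ⌈(11·54+314)/383⌉ − ⌈(10·54+314)/383⌉ = ⌈908/383⌉ − ⌈854/383⌉ = 3 − 3 = 0
n=11: ⌈(12·54+314)/383⌉ − ⌈(11·54+314)/383⌉ = ⌈962/383⌉ − ⌈908/383⌉ = 3 − 3 = 0
n=12: ⌈(13·54+314)/383⌉ − ⌈(12·54+314)/383⌉ = ⌈1016/383⌉ − ⌈962/383⌉ = 3 − 3 = 0
n=13: ⌈(14·54+314)/383⌉ − ⌈(13·54+314)/383⌉ = ⌈1070/383⌉ − ⌈1016/383⌉ = 3 − 3 = 0
n=14: ⌈(15·54+314)/383⌉ − ⌈(14·54+314)/383⌉ = ⌈1124/383⌉ − ⌈1070/383⌉ = 3 − 3 = 0
n=15: ⌈(16·54+314)/383⌉ − ⌈(15·54+314)/383⌉ = ⌈1178/383⌉ − ⌈1124/383⌉ = 4 − 3 = 1
n=16: ⌈(17·54+314)/383⌉ − ⌈(16·54+314)/383⌉ = ⌈1232/383⌉ − ⌈1178/383⌉ = 4 − 4 = 0
n=17: ⌈(18·54+314)/383⌉ − ⌈(17·54+314)/383⌉ = ⌈1286/383⌉ − ⌈1232/383⌉ = 4 − 4 = 0
n=18: ⌈(19·54+314)/383⌉ − ⌈(18·54+314)/383⌉ = ⌈1340/383⌉ − ⌈1286/383⌉ = 4 − 4 = 0
n=19: ⌈(20·54+314)/383⌉ − ⌈(19·54+314)/383⌉ = ⌈1394/383⌉ − ⌈1340/383⌉ = 4 − 4 = 0
n=20: ⌈(21·54+314)/383⌉ − ⌈(20·54+314)/383⌉ = ⌈1448/383⌉ − ⌈1394/383⌉ = 4 − 4 = 0
n=21: ⌈(22·54+314)/383⌉ − ⌈(21·54+314)/383⌉ = ⌈1502/383⌉ − ⌈1448/383⌉ = 4 − 4 = 0
n=22: ⌈(23·54+314)/383⌉ − ⌈(22·54+314)/383⌉ = ⌈1556/383⌉ − ⌈1502/383⌉ = 5 − 4 = 1
n=23: ⌈(24·54+314)/383⌉ − ⌈(23·54+314)/383⌉ = ⌈1610/383⌉ − ⌈1556/383⌉ = 5 − 5 = 0
n=24: ⌈(25·54+314)/383⌉ − ⌈(24·54+314)/383⌉ = ⌈1664/383⌉ − ⌈1610/383⌉ = 5 − 5 = 0
n=25: ⌈(26·54+314)/383⌉ − ⌈(25·54+314)/383⌉ = ⌈1718/383⌉ − ⌈1664/383⌉ = 5 − 5 = 0
n=26: ⌈(27·54+314)/383⌉ − ⌈(26·54+314)/383⌉ = ⌈1772/383⌉ − ⌈1718/383⌉ = 5 − 5 = 0
n=27: ⌈(28·54+314)/383⌉ − ⌈(27·54+314)/383⌉ = ⌈1826/383⌉ − ⌈1772/383⌉ = 5 − 5 = 0
n=28: ⌈(29·54+314)/383⌉ − ⌈(28·54+314)/383⌉ = ⌈1880/383⌉ − ⌈1826/383⌉ = 5 − 5 = 0
n=29: ⌈(30·54+314)/383⌉ − ⌈(29·54+314)/383⌉ = ⌈1934/383⌉ − ⌈1880/383⌉ = 6 − 5 = 1
n=30: ⌈(31·54+314)/383⌉ − ⌈(30·54+314)/383⌉ = ⌈1988/383⌉ − ⌈1934/383⌉ = 6 − 6 = 0
n=31: ⌈(32·54+314)/383⌉ − ⌈(31·54+314)/383⌉ = ⌈2042/383⌉ − ⌈1988/383⌉ = 6 − 6 = 0
n=32: ⌈(33·54+314)/383⌉ − ⌈(32·54+314)/383⌉ = ⌈2096/383⌉ − ⌈2042/383⌉ = 6 − 6 = 0
n=33: ⌈(34·54+314)/383⌉ − ⌈(33·54+314)/383⌉ = ⌈2150/383⌉ − ⌈2096/383⌉ = 6 − 6 = 0
n=34: ⌈(35·54+314)/383⌉ − ⌈(34·54+314)/383⌉ = ⌈2204/383⌉ − ⌈2150/383⌉ = 6 − 6 = 0
n=35: ⌈(36·54+314)/383⌉ − ⌈(35·54+314)/383⌉ = ⌈2258/383⌉ − ⌈2204/383⌉ = 6 − 6 = 0
n=36: ⌈(37·54+314)/383⌉ − ⌈(36·54+314)/383⌉ = ⌈2312/383⌉ − ⌈2258/383⌉ = 7 − 6 = 1
n=37: ⌈(38·54+314)/383⌉ − ⌈(37·54+314)/383⌉ = ⌈2366/383⌉ − ⌈2312/383⌉ = 7 − 7 = 0
n=38: ⌈(39·54+314)/383⌉ − ⌈(38·54+314)/383⌉ = ⌈2420/383⌉ − ⌈2366/383⌉ = 7 − 7 = 0
n=39: ⌈(40·54+314)/383⌉ − ⌈(39·54+314)/383⌉ = ⌈2474/383⌉ − ⌈2420/383⌉ = 7 − 7 = 0
n=40: ⌈(41·54+314)/383⌉ − ⌈(40·54+314)/383⌉ = ⌈2528/383⌉ − ⌈2474/383⌉ = 7 − 7 = 0
n=41: ⌈(42·54+314)/383⌉ − ⌈(41·54+314)/383⌉ = ⌈2582/383⌉ − ⌈2528/383⌉ = 7 − 7 = 0
n=42: ⌈(43·54+314)/383⌉ − ⌈(42·54+314)/383⌉ = ⌈2636/383⌉ − ⌈2582/383⌉ = 7 − 7 = 0
n=43: ⌈(44·54+314)/383⌉ − ⌈(43·54+314)/383⌉ = ⌈2690/383⌉ − ⌈2636/383⌉ = 8 − 7 = 1
n=44: ⌈(45·54+314)/383⌉ − ⌈(44·54+314)/383⌉ = ⌈2744/383⌉ − ⌈2690/383⌉ = 8 − 8 = 0
n=45: ⌈(46·54+314)/383⌉ − ⌈(45·54+314)/383⌉ = ⌈2798/383⌉ − ⌈2744/383⌉ = 8 − 8 = 0
n=46: ⌈(47·54+314)/383⌉ − ⌈(46·54+314)/383⌉ = ⌈2852/383⌉ − ⌈2798/383⌉ = 8 − 8 = 0
n=47: ⌈(48·54+314)/383⌉ − ⌈(47·54+314)/383⌉ = ⌈2906/383⌉ − ⌈2852/383⌉ = 8 − 8 = 0
n=48: ⌈(49·54+314)/383⌉ − ⌈(48·54+314)/383⌉ = ⌈2960/383⌉ − ⌈2906/383⌉ = 8 − 8 = 0
n=49: ⌈(50·54+314)/383⌉ − ⌈(49·54+314)/383⌉ = ⌈3014/383⌉ − ⌈2960/383⌉ = 8 − 8 = 0
n=50: ⌈(51·54+314)/383⌉ − ⌈(50·54+314)/383⌉ = ⌈3068/383⌉ − ⌈3014/383⌉ = 9 − 8 = 1
n=51: ⌈(52·54+314)/383⌉ − ⌈(51·54+314)/383⌉ = ⌈3122/383⌉ − ⌈3068/383⌉ = 9 − 9 = 0
n=52: ⌈(53·54+314)/383⌉ − ⌈(52·54+314)/383⌉ = ⌈3176/383⌉ − ⌈3122/383⌉ = 9 − 9 = 0
n=53: ⌈(54·54+314)/383⌉ − ⌈(53·54+314)/383⌉ = ⌈3230/383⌉ − ⌈3176/383⌉ = 9 − 9 = 0
n=54: ⌈(55·54+314)/383⌉ − ⌈(54·54+314)/383⌉ = ⌈3284/383⌉ − ⌈3230/383⌉ = 9 − 9 = 0
n=55: ⌈(56·54+314)/383⌉ − ⌈(55·54+314)/383⌉ = ⌈3338/383⌉ − ⌈3284/383⌉ = 9 − 9 = 0
n=56: ⌈(57·54+314)/383⌉ − ⌈(56·54+314)/383⌉ = ⌈3392/383⌉ − ⌈3338/383⌉ = 9 − 9 = 0
n=57: ⌈(58·54+314)/383⌉ − ⌈(57·54+314)/383⌉ = ⌈3446/383⌉ − ⌈3392/383⌉ = 9 − 9 = 0
n=58: ⌈(59·54+314)/383⌉ − ⌈(58·54+314)/383⌉ = ⌈3500/383⌉ − ⌈3446/383⌉ = 10 − 9 = 1
n=59: ⌈(60·54+314)/383⌉ − ⌈(59·54+314)/383⌉ = ⌈3554/383⌉ − ⌈3500/383⌉ = 10 − 10 = 0
n=60: ⌈(61·54+314)/383⌉ − ⌈(60·54+314)/383⌉ = ⌈3608/383⌉ − ⌈3554/383⌉ = 10 − 10 = 0
n=61: ⌈(62·54+314)/383⌉ − ⌈(61·54+314)/383⌉ = ⌈3662/383⌉ − ⌈3608/383⌉ = 10 − 10 = 0
n=62: ⌈(63·54+314)/383⌉ − ⌈(62·54+314)/383⌉ = ⌈3716/383⌉ − ⌈3662/383⌉ = 10 − 10 = 0
n=63: ⌈(64·54+314)/383⌉ − ⌈(63·54+314)/383⌉ = ⌈3770/383⌉ − ⌈3716/383⌉ = 10 − 10 = 0
n=64: ⌈(65·54+314)/383⌉ − ⌈(64·54+314)/383⌉ = ⌈3824/383⌉ − ⌈3770/383⌉ = 10 − 10 = 0
n=65: ⌈(66·54+314)/383⌉ − ⌈(65·54+314)/383⌉ = ⌈3878/383⌉ − ⌈3824/383⌉ = 11 − 10 = 1
n=66: ⌈(67·54+314)/383⌉ − ⌈(66·54+314)/383⌉ = ⌈3932/383⌉ − ⌈3878/383⌉ = 11 − 11 = 0
n=67: ⌈(68·54+314)/383⌉ − ⌈(67·54+314)/383⌉ = ⌈3986/383⌉ − ⌈3932/383⌉ = 11 − 11 = 0
n=68: ⌈(69·54+314)/383⌉ − ⌈(68·54+314)/383⌉ = ⌈4040/383⌉ − ⌈3986/383⌉ = 11 − 11 = 0
n=69: ⌈(70·54+314)/383⌉ − ⌈(69·54+314)/383⌉ = ⌈4094/383⌉ − ⌈4040/383⌉ = 11 − 11 = 0
n=70: ⌈(71·54+314)/383⌉ − ⌈(70·54+314)/383⌉ = ⌈4148/383⌉ − ⌈4094/383⌉ = 11 − 11 = 0
n=71: ⌈(72·54+314)/383⌉ − ⌈(71·54+314)/383⌉ = ⌈4202/383⌉ − ⌈4148/383⌉ = 11 − 11 = 0
n=72: ⌈(73·54+314)/383⌉ − ⌈(72·54+314)/383⌉ = ⌈4256/383⌉ − ⌈4202/383⌉ = 12 − 11 = 1
n=73: ⌈(74·54+314)/383⌉ − ⌈(73·54+314)/383⌉ = ⌈4310/383⌉ − ⌈4256/383⌉ = 12 − 12 = 0
n=74: ⌈(75·54+314)/383⌉ − ⌈(74·54+314)/383⌉ = ⌈4364/383⌉ − ⌈4310/383⌉ = 12 − 12 = 0
n=75: ⌈(76·54+314)/383⌉ − ⌈(75·54+314)/383⌉ = ⌈4418/383⌉ − ⌈4364/383⌉ = 12 − 12 = 0
n=76: ⌈(77·54+314)/383⌉ − ⌈(76·54+314)/383⌉ = ⌈4472/383⌉ − ⌈4418/383⌉ = 12 − 12 = 0
n=77: ⌈(78·54+314)/383⌉ − ⌈(77·54+314)/383⌉ = ⌈4526/383⌉ − ⌈4472/383⌉ = 12 − 12 = 0
n=78: ⌈(79·54+314)/383⌉ − ⌈(78·54+314)/383⌉ = ⌈4580/383⌉ − ⌈4526/383⌉ = 12 − 12 = 0
n=79: ⌈(80·54+314)/383⌉ − ⌈(79·54+314)/383⌉ = ⌈4634/383⌉ − ⌈4580/383⌉ = 13 − 12 = 1
n=80: ⌈(81·54+314)/383⌉ − ⌈(80·54+314)/383⌉ = ⌈4688/383⌉ − ⌈4634/383⌉ = 13 − 13 = 0
n=81: ⌈(82·54+314)/383⌉ − ⌈(81·54+314)/383⌉ = ⌈4742/383⌉ − ⌈4688/383⌉ = 13 − 13 = 0
n=82: ⌈(83·54+314)/383⌉ − ⌈(82·54+314)/383⌉ = ⌈4796/383⌉ − ⌈4742/383⌉ = 13 − 13 = 0
n=83: ⌈(84·54+314)/383⌉ − ⌈(83·54+314)/383⌉ = ⌈4850/383⌉ − ⌈4796/383⌉ = 13 − 13 = 0
n=84: ⌈(85·54+314)/383⌉ − ⌈(84·54+314)/383⌉ = ⌈4904/383⌉ − ⌈4850/383⌉ = 13 − 13 = 0
n=85: ⌈(86·54+314)/383⌉ − ⌈(85·54+314)/383⌉ = ⌈4958/383⌉ − ⌈4904/383⌉ = 13 − 13 = 0


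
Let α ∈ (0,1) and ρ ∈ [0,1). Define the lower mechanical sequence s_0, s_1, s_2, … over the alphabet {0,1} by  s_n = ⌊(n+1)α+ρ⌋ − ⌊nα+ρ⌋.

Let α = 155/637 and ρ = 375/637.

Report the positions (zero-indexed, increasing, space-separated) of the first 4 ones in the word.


1 5 9 14

n=0: ⌊530/637⌋−⌊375/637⌋ = 0−0 = 0
n=1: ⌊685/637⌋−⌊530/637⌋ = 1−0 = 1  ← one
n=2: ⌊840/637⌋−⌊685/637⌋ = 1−1 = 0
n=3: ⌊995/637⌋−⌊840/637⌋ = 1−1 = 0
n=4: ⌊1150/637⌋−⌊995/637⌋ = 1−1 = 0
n=5: ⌊1305/637⌋−⌊1150/637⌋ = 2−1 = 1  ← one
n=6: ⌊1460/637⌋−⌊1305/637⌋ = 2−2 = 0
n=7: ⌊1615/637⌋−⌊1460/637⌋ = 2−2 = 0
n=8: ⌊1770/637⌋−⌊1615/637⌋ = 2−2 = 0
n=9: ⌊1925/637⌋−⌊1770/637⌋ = 3−2 = 1  ← one
n=10: ⌊2080/637⌋−⌊1925/637⌋ = 3−3 = 0
n=11: ⌊2235/637⌋−⌊2080/637⌋ = 3−3 = 0
n=12: ⌊2390/637⌋−⌊2235/637⌋ = 3−3 = 0
n=13: ⌊2545/637⌋−⌊2390/637⌋ = 3−3 = 0
n=14: ⌊2700/637⌋−⌊2545/637⌋ = 4−3 = 1  ← one
positions of the first 4 ones: 1 5 9 14


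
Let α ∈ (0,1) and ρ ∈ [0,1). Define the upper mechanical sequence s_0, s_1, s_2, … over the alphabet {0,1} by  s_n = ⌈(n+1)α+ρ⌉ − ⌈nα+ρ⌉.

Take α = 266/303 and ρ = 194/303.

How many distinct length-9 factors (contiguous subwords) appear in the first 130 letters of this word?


t_n = ⌈(n·266+194)/303⌉ for n = 0 … 130:
  n=0…9: ⌈194/303⌉=1 ⌈460/303⌉=2 ⌈726/303⌉=3 ⌈992/303⌉=4 ⌈1258/303⌉=5 ⌈1524/303⌉=6 ⌈1790/303⌉=6 ⌈2056/303⌉=7 ⌈2322/303⌉=8 ⌈2588/303⌉=9
  n=10…19: ⌈2854/303⌉=10 ⌈3120/303⌉=11 ⌈3386/303⌉=12 ⌈3652/303⌉=13 ⌈3918/303⌉=13 ⌈4184/303⌉=14 ⌈4450/303⌉=15 ⌈4716/303⌉=16 ⌈4982/303⌉=17 ⌈5248/303⌉=18
  n=20…29: ⌈5514/303⌉=19 ⌈5780/303⌉=20 ⌈6046/303⌉=20 ⌈6312/303⌉=21 ⌈6578/303⌉=22 ⌈6844/303⌉=23 ⌈7110/303⌉=24 ⌈7376/303⌉=25 ⌈7642/303⌉=26 ⌈7908/303⌉=27
  n=30…39: ⌈8174/303⌉=27 ⌈8440/303⌉=28 ⌈8706/303⌉=29 ⌈8972/303⌉=30 ⌈9238/303⌉=31 ⌈9504/303⌉=32 ⌈9770/303⌉=33 ⌈10036/303⌉=34 ⌈10302/303⌉=34 ⌈10568/303⌉=35
  n=40…49: ⌈10834/303⌉=36 ⌈11100/303⌉=37 ⌈11366/303⌉=38 ⌈11632/303⌉=39 ⌈11898/303⌉=40 ⌈12164/303⌉=41 ⌈12430/303⌉=42 ⌈12696/303⌉=42 ⌈12962/303⌉=43 ⌈13228/303⌉=44
  n=50…59: ⌈13494/303⌉=45 ⌈13760/303⌉=46 ⌈14026/303⌉=47 ⌈14292/303⌉=48 ⌈14558/303⌉=49 ⌈14824/303⌉=49 ⌈15090/303⌉=50 ⌈15356/303⌉=51 ⌈15622/303⌉=52 ⌈15888/303⌉=53
  n=60…69: ⌈16154/303⌉=54 ⌈16420/303⌉=55 ⌈16686/303⌉=56 ⌈16952/303⌉=56 ⌈17218/303⌉=57 ⌈17484/303⌉=58 ⌈17750/303⌉=59 ⌈18016/303⌉=60 ⌈18282/303⌉=61 ⌈18548/303⌉=62
  n=70…79: ⌈18814/303⌉=63 ⌈19080/303⌉=63 ⌈19346/303⌉=64 ⌈19612/303⌉=65 ⌈19878/303⌉=66 ⌈20144/303⌉=67 ⌈20410/303⌉=68 ⌈20676/303⌉=69 ⌈20942/303⌉=70 ⌈21208/303⌉=70
  n=80…89: ⌈21474/303⌉=71 ⌈21740/303⌉=72 ⌈22006/303⌉=73 ⌈22272/303⌉=74 ⌈22538/303⌉=75 ⌈22804/303⌉=76 ⌈23070/303⌉=77 ⌈23336/303⌉=78 ⌈23602/303⌉=78 ⌈23868/303⌉=79
  n=90…99: ⌈24134/303⌉=80 ⌈24400/303⌉=81 ⌈24666/303⌉=82 ⌈24932/303⌉=83 ⌈25198/303⌉=84 ⌈25464/303⌉=85 ⌈25730/303⌉=85 ⌈25996/303⌉=86 ⌈26262/303⌉=87 ⌈26528/303⌉=88
  n=100…109: ⌈26794/303⌉=89 ⌈27060/303⌉=90 ⌈27326/303⌉=91 ⌈27592/303⌉=92 ⌈27858/303⌉=92 ⌈28124/303⌉=93 ⌈28390/303⌉=94 ⌈28656/303⌉=95 ⌈28922/303⌉=96 ⌈29188/303⌉=97
  n=110…119: ⌈29454/303⌉=98 ⌈29720/303⌉=99 ⌈29986/303⌉=99 ⌈30252/303⌉=100 ⌈30518/303⌉=101 ⌈30784/303⌉=102 ⌈31050/303⌉=103 ⌈31316/303⌉=104 ⌈31582/303⌉=105 ⌈31848/303⌉=106
  n=120…129: ⌈32114/303⌉=106 ⌈32380/303⌉=107 ⌈32646/303⌉=108 ⌈32912/303⌉=109 ⌈33178/303⌉=110 ⌈33444/303⌉=111 ⌈33710/303⌉=112 ⌈33976/303⌉=113 ⌈34242/303⌉=114 ⌈34508/303⌉=114
  n=130: ⌈34774/303⌉=115
s_n = t_(n+1) − t_n for n = 0 … 129 gives
prefix = 1111101111111011111110111111101111111011111111011111110111111101111111011111110111111110111111101111111011111110111111101111111101
slide a length-9 window over [0..8] … [121..129] (122 windows); first occurrence of each distinct factor:
  [  0..  8] 111110111
  [  1..  9] 111101111
  [  2.. 10] 111011111
  [  3.. 11] 110111111
  [  4.. 12] 101111111
  [  5.. 13] 011111110
  [  6.. 14] 111111101
  [  7.. 15] 111111011
  [ 37.. 45] 011111111
  [ 38.. 46] 111111110
  (the other 112 windows repeat one of these)
distinct factors: {011111110, 011111111, 101111111, 110111111, 111011111, 111101111, 111110111, 111111011, 111111101, 111111110}
count = 10  (Sturmian bound for length 9 is 10)

10


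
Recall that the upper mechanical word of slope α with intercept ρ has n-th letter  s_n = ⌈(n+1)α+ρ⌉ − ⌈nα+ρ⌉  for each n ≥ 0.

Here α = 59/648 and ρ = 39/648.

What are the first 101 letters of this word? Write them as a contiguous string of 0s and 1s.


n=0: ⌈(1·59+39)/648⌉ − ⌈(0·59+39)/648⌉ = ⌈98/648⌉ − ⌈39/648⌉ = 1 − 1 = 0
n=1: ⌈(2·59+39)/648⌉ − ⌈(1·59+39)/648⌉ = ⌈157/648⌉ − ⌈98/648⌉ = 1 − 1 = 0
n=2: ⌈(3·59+39)/648⌉ − ⌈(2·59+39)/648⌉ = ⌈216/648⌉ − ⌈157/648⌉ = 1 − 1 = 0
n=3: ⌈(4·59+39)/648⌉ − ⌈(3·59+39)/648⌉ = ⌈275/648⌉ − ⌈216/648⌉ = 1 − 1 = 0
n=4: ⌈(5·59+39)/648⌉ − ⌈(4·59+39)/648⌉ = ⌈334/648⌉ − ⌈275/648⌉ = 1 − 1 = 0
n=5: ⌈(6·59+39)/648⌉ − ⌈(5·59+39)/648⌉ = ⌈393/648⌉ − ⌈334/648⌉ = 1 − 1 = 0
n=6: ⌈(7·59+39)/648⌉ − ⌈(6·59+39)/648⌉ = ⌈452/648⌉ − ⌈393/648⌉ = 1 − 1 = 0
n=7: ⌈(8·59+39)/648⌉ − ⌈(7·59+39)/648⌉ = ⌈511/648⌉ − ⌈452/648⌉ = 1 − 1 = 0
n=8: ⌈(9·59+39)/648⌉ − ⌈(8·59+39)/648⌉ = ⌈570/648⌉ − ⌈511/648⌉ = 1 − 1 = 0
n=9: ⌈(10·59+39)/648⌉ − ⌈(9·59+39)/648⌉ = ⌈629/648⌉ − ⌈570/648⌉ = 1 − 1 = 0
n=10: ⌈(11·59+39)/648⌉ − ⌈(10·59+39)/648⌉ = ⌈688/648⌉ − ⌈629/648⌉ = 2 − 1 = 1
n=11: ⌈(12·59+39)/648⌉ − ⌈(11·59+39)/648⌉ = ⌈747/648⌉ − ⌈688/648⌉ = 2 − 2 = 0
n=12: ⌈(13·59+39)/648⌉ − ⌈(12·59+39)/648⌉ = ⌈806/648⌉ − ⌈747/648⌉ = 2 − 2 = 0
n=13: ⌈(14·59+39)/648⌉ − ⌈(13·59+39)/648⌉ = ⌈865/648⌉ − ⌈806/648⌉ = 2 − 2 = 0
n=14: ⌈(15·59+39)/648⌉ − ⌈(14·59+39)/648⌉ = ⌈924/648⌉ − ⌈865/648⌉ = 2 − 2 = 0
n=15: ⌈(16·59+39)/648⌉ − ⌈(15·59+39)/648⌉ = ⌈983/648⌉ − ⌈924/648⌉ = 2 − 2 = 0
n=16: ⌈(17·59+39)/648⌉ − ⌈(16·59+39)/648⌉ = ⌈1042/648⌉ − ⌈983/648⌉ = 2 − 2 = 0
n=17: ⌈(18·59+39)/648⌉ − ⌈(17·59+39)/648⌉ = ⌈1101/648⌉ − ⌈1042/648⌉ = 2 − 2 = 0
n=18: ⌈(19·59+39)/648⌉ − ⌈(18·59+39)/648⌉ = ⌈1160/648⌉ − ⌈1101/648⌉ = 2 − 2 = 0
n=19: ⌈(20·59+39)/648⌉ − ⌈(19·59+39)/648⌉ = ⌈1219/648⌉ − ⌈1160/648⌉ = 2 − 2 = 0
n=20: ⌈(21·59+39)/648⌉ − ⌈(20·59+39)/648⌉ = ⌈1278/648⌉ − ⌈1219/648⌉ = 2 − 2 = 0
n=21: ⌈(22·59+39)/648⌉ − ⌈(21·59+39)/648⌉ = ⌈1337/648⌉ − ⌈1278/648⌉ = 3 − 2 = 1
n=22: ⌈(23·59+39)/648⌉ − ⌈(22·59+39)/648⌉ = ⌈1396/648⌉ − ⌈1337/648⌉ = 3 − 3 = 0
n=23: ⌈(24·59+39)/648⌉ − ⌈(23·59+39)/648⌉ = ⌈1455/648⌉ − ⌈1396/648⌉ = 3 − 3 = 0
n=24: ⌈(25·59+39)/648⌉ − ⌈(24·59+39)/648⌉ = ⌈1514/648⌉ − ⌈1455/648⌉ = 3 − 3 = 0
n=25: ⌈(26·59+39)/648⌉ − ⌈(25·59+39)/648⌉ = ⌈1573/648⌉ − ⌈1514/648⌉ = 3 − 3 = 0
n=26: ⌈(27·59+39)/648⌉ − ⌈(26·59+39)/648⌉ = ⌈1632/648⌉ − ⌈1573/648⌉ = 3 − 3 = 0
n=27: ⌈(28·59+39)/648⌉ − ⌈(27·59+39)/648⌉ = ⌈1691/648⌉ − ⌈1632/648⌉ = 3 − 3 = 0
n=28: ⌈(29·59+39)/648⌉ − ⌈(28·59+39)/648⌉ = ⌈1750/648⌉ − ⌈1691/648⌉ = 3 − 3 = 0
n=29: ⌈(30·59+39)/648⌉ − ⌈(29·59+39)/648⌉ = ⌈1809/648⌉ − ⌈1750/648⌉ = 3 − 3 = 0
n=30: ⌈(31·59+39)/648⌉ − ⌈(30·59+39)/648⌉ = ⌈1868/648⌉ − ⌈1809/648⌉ = 3 − 3 = 0
n=31: ⌈(32·59+39)/648⌉ − ⌈(31·59+39)/648⌉ = ⌈1927/648⌉ − ⌈1868/648⌉ = 3 − 3 = 0
n=32: ⌈(33·59+39)/648⌉ − ⌈(32·59+39)/648⌉ = ⌈1986/648⌉ − ⌈1927/648⌉ = 4 − 3 = 1
n=33: ⌈(34·59+39)/648⌉ − ⌈(33·59+39)/648⌉ = ⌈2045/648⌉ − ⌈1986/648⌉ = 4 − 4 = 0
n=34: ⌈(35·59+39)/648⌉ − ⌈(34·59+39)/648⌉ = ⌈2104/648⌉ − ⌈2045/648⌉ = 4 − 4 = 0
n=35: ⌈(36·59+39)/648⌉ − ⌈(35·59+39)/648⌉ = ⌈2163/648⌉ − ⌈2104/648⌉ = 4 − 4 = 0
n=36: ⌈(37·59+39)/648⌉ − ⌈(36·59+39)/648⌉ = ⌈2222/648⌉ − ⌈2163/648⌉ = 4 − 4 = 0
n=37: ⌈(38·59+39)/648⌉ − ⌈(37·59+39)/648⌉ = ⌈2281/648⌉ − ⌈2222/648⌉ = 4 − 4 = 0
n=38: ⌈(39·59+39)/648⌉ − ⌈(38·59+39)/648⌉ = ⌈2340/648⌉ − ⌈2281/648⌉ = 4 − 4 = 0
n=39: ⌈(40·59+39)/648⌉ − ⌈(39·59+39)/648⌉ = ⌈2399/648⌉ − ⌈2340/648⌉ = 4 − 4 = 0
n=40: ⌈(41·59+39)/648⌉ − ⌈(40·59+39)/648⌉ = ⌈2458/648⌉ − ⌈2399/648⌉ = 4 − 4 = 0
n=41: ⌈(42·59+39)/648⌉ − ⌈(41·59+39)/648⌉ = ⌈2517/648⌉ − ⌈2458/648⌉ = 4 − 4 = 0
n=42: ⌈(43·59+39)/648⌉ − ⌈(42·59+39)/648⌉ = ⌈2576/648⌉ − ⌈2517/648⌉ = 4 − 4 = 0
n=43: ⌈(44·59+39)/648⌉ − ⌈(43·59+39)/648⌉ = ⌈2635/648⌉ − ⌈2576/648⌉ = 5 − 4 = 1
n=44: ⌈(45·59+39)/648⌉ − ⌈(44·59+39)/648⌉ = ⌈2694/648⌉ − ⌈2635/648⌉ = 5 − 5 = 0
n=45: ⌈(46·59+39)/648⌉ − ⌈(45·59+39)/648⌉ = ⌈2753/648⌉ − ⌈2694/648⌉ = 5 − 5 = 0
n=46: ⌈(47·59+39)/648⌉ − ⌈(46·59+39)/648⌉ = ⌈2812/648⌉ − ⌈2753/648⌉ = 5 − 5 = 0
n=47: ⌈(48·59+39)/648⌉ − ⌈(47·59+39)/648⌉ = ⌈2871/648⌉ − ⌈2812/648⌉ = 5 − 5 = 0
n=48: ⌈(49·59+39)/648⌉ − ⌈(48·59+39)/648⌉ = ⌈2930/648⌉ − ⌈2871/648⌉ = 5 − 5 = 0
n=49: ⌈(50·59+39)/648⌉ − ⌈(49·59+39)/648⌉ = ⌈2989/648⌉ − ⌈2930/648⌉ = 5 − 5 = 0
n=50: ⌈(51·59+39)/648⌉ − ⌈(50·59+39)/648⌉ = ⌈3048/648⌉ − ⌈2989/648⌉ = 5 − 5 = 0
n=51: ⌈(52·59+39)/648⌉ − ⌈(51·59+39)/648⌉ = ⌈3107/648⌉ − ⌈3048/648⌉ = 5 − 5 = 0
n=52: ⌈(53·59+39)/648⌉ − ⌈(52·59+39)/648⌉ = ⌈3166/648⌉ − ⌈3107/648⌉ = 5 − 5 = 0
n=53: ⌈(54·59+39)/648⌉ − ⌈(53·59+39)/648⌉ = ⌈3225/648⌉ − ⌈3166/648⌉ = 5 − 5 = 0
n=54: ⌈(55·59+39)/648⌉ − ⌈(54·59+39)/648⌉ = ⌈3284/648⌉ − ⌈3225/648⌉ = 6 − 5 = 1
n=55: ⌈(56·59+39)/648⌉ − ⌈(55·59+39)/648⌉ = ⌈3343/648⌉ − ⌈3284/648⌉ = 6 − 6 = 0
n=56: ⌈(57·59+39)/648⌉ − ⌈(56·59+39)/648⌉ = ⌈3402/648⌉ − ⌈3343/648⌉ = 6 − 6 = 0
n=57: ⌈(58·59+39)/648⌉ − ⌈(57·59+39)/648⌉ = ⌈3461/648⌉ − ⌈3402/648⌉ = 6 − 6 = 0
n=58: ⌈(59·59+39)/648⌉ − ⌈(58·59+39)/648⌉ = ⌈3520/648⌉ − ⌈3461/648⌉ = 6 − 6 = 0
n=59: ⌈(60·59+39)/648⌉ − ⌈(59·59+39)/648⌉ = ⌈3579/648⌉ − ⌈3520/648⌉ = 6 − 6 = 0
n=60: ⌈(61·59+39)/648⌉ − ⌈(60·59+39)/648⌉ = ⌈3638/648⌉ − ⌈3579/648⌉ = 6 − 6 = 0
n=61: ⌈(62·59+39)/648⌉ − ⌈(61·59+39)/648⌉ = ⌈3697/648⌉ − ⌈3638/648⌉ = 6 − 6 = 0
n=62: ⌈(63·59+39)/648⌉ − ⌈(62·59+39)/648⌉ = ⌈3756/648⌉ − ⌈3697/648⌉ = 6 − 6 = 0
n=63: ⌈(64·59+39)/648⌉ − ⌈(63·59+39)/648⌉ = ⌈3815/648⌉ − ⌈3756/648⌉ = 6 − 6 = 0
n=64: ⌈(65·59+39)/648⌉ − ⌈(64·59+39)/648⌉ = ⌈3874/648⌉ − ⌈3815/648⌉ = 6 − 6 = 0
n=65: ⌈(66·59+39)/648⌉ − ⌈(65·59+39)/648⌉ = ⌈3933/648⌉ − ⌈3874/648⌉ = 7 − 6 = 1
n=66: ⌈(67·59+39)/648⌉ − ⌈(66·59+39)/648⌉ = ⌈3992/648⌉ − ⌈3933/648⌉ = 7 − 7 = 0
n=67: ⌈(68·59+39)/648⌉ − ⌈(67·59+39)/648⌉ = ⌈4051/648⌉ − ⌈3992/648⌉ = 7 − 7 = 0
n=68: ⌈(69·59+39)/648⌉ − ⌈(68·59+39)/648⌉ = ⌈4110/648⌉ − ⌈4051/648⌉ = 7 − 7 = 0
n=69: ⌈(70·59+39)/648⌉ − ⌈(69·59+39)/648⌉ = ⌈4169/648⌉ − ⌈4110/648⌉ = 7 − 7 = 0
n=70: ⌈(71·59+39)/648⌉ − ⌈(70·59+39)/648⌉ = ⌈4228/648⌉ − ⌈4169/648⌉ = 7 − 7 = 0
n=71: ⌈(72·59+39)/648⌉ − ⌈(71·59+39)/648⌉ = ⌈4287/648⌉ − ⌈4228/648⌉ = 7 − 7 = 0
n=72: ⌈(73·59+39)/648⌉ − ⌈(72·59+39)/648⌉ = ⌈4346/648⌉ − ⌈4287/648⌉ = 7 − 7 = 0
n=73: ⌈(74·59+39)/648⌉ − ⌈(73·59+39)/648⌉ = ⌈4405/648⌉ − ⌈4346/648⌉ = 7 − 7 = 0
n=74: ⌈(75·59+39)/648⌉ − ⌈(74·59+39)/648⌉ = ⌈4464/648⌉ − ⌈4405/648⌉ = 7 − 7 = 0
n=75: ⌈(76·59+39)/648⌉ − ⌈(75·59+39)/648⌉ = ⌈4523/648⌉ − ⌈4464/648⌉ = 7 − 7 = 0
n=76: ⌈(77·59+39)/648⌉ − ⌈(76·59+39)/648⌉ = ⌈4582/648⌉ − ⌈4523/648⌉ = 8 − 7 = 1
n=77: ⌈(78·59+39)/648⌉ − ⌈(77·59+39)/648⌉ = ⌈4641/648⌉ − ⌈4582/648⌉ = 8 − 8 = 0
n=78: ⌈(79·59+39)/648⌉ − ⌈(78·59+39)/648⌉ = ⌈4700/648⌉ − ⌈4641/648⌉ = 8 − 8 = 0
n=79: ⌈(80·59+39)/648⌉ − ⌈(79·59+39)/648⌉ = ⌈4759/648⌉ − ⌈4700/648⌉ = 8 − 8 = 0
n=80: ⌈(81·59+39)/648⌉ − ⌈(80·59+39)/648⌉ = ⌈4818/648⌉ − ⌈4759/648⌉ = 8 − 8 = 0
n=81: ⌈(82·59+39)/648⌉ − ⌈(81·59+39)/648⌉ = ⌈4877/648⌉ − ⌈4818/648⌉ = 8 − 8 = 0
n=82: ⌈(83·59+39)/648⌉ − ⌈(82·59+39)/648⌉ = ⌈4936/648⌉ − ⌈4877/648⌉ = 8 − 8 = 0
n=83: ⌈(84·59+39)/648⌉ − ⌈(83·59+39)/648⌉ = ⌈4995/648⌉ − ⌈4936/648⌉ = 8 − 8 = 0
n=84: ⌈(85·59+39)/648⌉ − ⌈(84·59+39)/648⌉ = ⌈5054/648⌉ − ⌈4995/648⌉ = 8 − 8 = 0
n=85: ⌈(86·59+39)/648⌉ − ⌈(85·59+39)/648⌉ = ⌈5113/648⌉ − ⌈5054/648⌉ = 8 − 8 = 0
n=86: ⌈(87·59+39)/648⌉ − ⌈(86·59+39)/648⌉ = ⌈5172/648⌉ − ⌈5113/648⌉ = 8 − 8 = 0
n=87: ⌈(88·59+39)/648⌉ − ⌈(87·59+39)/648⌉ = ⌈5231/648⌉ − ⌈5172/648⌉ = 9 − 8 = 1
n=88: ⌈(89·59+39)/648⌉ − ⌈(88·59+39)/648⌉ = ⌈5290/648⌉ − ⌈5231/648⌉ = 9 − 9 = 0
n=89: ⌈(90·59+39)/648⌉ − ⌈(89·59+39)/648⌉ = ⌈5349/648⌉ − ⌈5290/648⌉ = 9 − 9 = 0
n=90: ⌈(91·59+39)/648⌉ − ⌈(90·59+39)/648⌉ = ⌈5408/648⌉ − ⌈5349/648⌉ = 9 − 9 = 0
n=91: ⌈(92·59+39)/648⌉ − ⌈(91·59+39)/648⌉ = ⌈5467/648⌉ − ⌈5408/648⌉ = 9 − 9 = 0
n=92: ⌈(93·59+39)/648⌉ − ⌈(92·59+39)/648⌉ = ⌈5526/648⌉ − ⌈5467/648⌉ = 9 − 9 = 0
n=93: ⌈(94·59+39)/648⌉ − ⌈(93·59+39)/648⌉ = ⌈5585/648⌉ − ⌈5526/648⌉ = 9 − 9 = 0
n=94: ⌈(95·59+39)/648⌉ − ⌈(94·59+39)/648⌉ = ⌈5644/648⌉ − ⌈5585/648⌉ = 9 − 9 = 0
n=95: ⌈(96·59+39)/648⌉ − ⌈(95·59+39)/648⌉ = ⌈5703/648⌉ − ⌈5644/648⌉ = 9 − 9 = 0
n=96: ⌈(97·59+39)/648⌉ − ⌈(96·59+39)/648⌉ = ⌈5762/648⌉ − ⌈5703/648⌉ = 9 − 9 = 0
n=97: ⌈(98·59+39)/648⌉ − ⌈(97·59+39)/648⌉ = ⌈5821/648⌉ − ⌈5762/648⌉ = 9 − 9 = 0
n=98: ⌈(99·59+39)/648⌉ − ⌈(98·59+39)/648⌉ = ⌈5880/648⌉ − ⌈5821/648⌉ = 10 − 9 = 1
n=99: ⌈(100·59+39)/648⌉ − ⌈(99·59+39)/648⌉ = ⌈5939/648⌉ − ⌈5880/648⌉ = 10 − 10 = 0
n=100: ⌈(101·59+39)/648⌉ − ⌈(100·59+39)/648⌉ = ⌈5998/648⌉ − ⌈5939/648⌉ = 10 − 10 = 0

00000000001000000000010000000000100000000001000000000010000000000100000000001000000000010000000000100
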